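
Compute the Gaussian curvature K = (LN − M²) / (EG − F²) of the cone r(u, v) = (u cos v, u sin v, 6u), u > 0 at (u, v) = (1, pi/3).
K = 0

Coefficients of the first fundamental form: E = 37, F = 0, G = u^2.
Coefficients of the second fundamental form: L = 0, M = 0, N = 6*sqrt(37)*u^2/(37*Abs(u)).
Assemble K = (LN − M²)/(EG − F²) = 0. At (u, v) = (1, pi/3): K = 0.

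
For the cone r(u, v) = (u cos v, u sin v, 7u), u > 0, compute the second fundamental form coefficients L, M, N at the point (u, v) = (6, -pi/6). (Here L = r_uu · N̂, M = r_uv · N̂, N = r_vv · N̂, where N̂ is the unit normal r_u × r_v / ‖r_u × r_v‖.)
L = 0;  M = 0;  N = 21*sqrt(2)/5

Compute the unit normal N̂(u, v) = (-7*sqrt(2)*u*cos(v)/(10*Abs(u)), -7*sqrt(2)*u*sin(v)/(10*Abs(u)), sqrt(2)*u/(10*Abs(u))), and the second partials r_uu, r_uv, r_vv. Take dot products:
  L(u, v) = r_uu · N̂ = 0,
  M(u, v) = r_uv · N̂ = 0,
  N(u, v) = r_vv · N̂ = 7*sqrt(2)*u^2/(10*Abs(u)).
Evaluating at (u, v) = (6, -pi/6):
  L = 0, M = 0, N = 21*sqrt(2)/5.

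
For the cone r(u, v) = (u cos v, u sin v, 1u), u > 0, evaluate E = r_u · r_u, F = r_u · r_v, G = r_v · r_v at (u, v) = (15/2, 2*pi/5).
E = 2;  F = 0;  G = 225/4

Partials: r_u = (cos(v), sin(v), 1), r_v = (-u*sin(v), u*cos(v), 0). As functions of (u, v):
  E = r_u · r_u = 2,
  F = r_u · r_v = 0,
  G = r_v · r_v = u^2.
Evaluating at (u, v) = (15/2, 2*pi/5): E = 2, F = 0, G = 225/4.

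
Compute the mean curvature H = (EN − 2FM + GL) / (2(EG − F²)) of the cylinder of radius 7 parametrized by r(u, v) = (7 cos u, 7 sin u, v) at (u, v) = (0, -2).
H = -1/14

With E = 49, F = 0, G = 1, L = -7, M = 0, N = 0, assemble
  H = (EN − 2FM + GL) / (2(EG − F²)) = -1/14.
At (u, v) = (0, -2): H = -1/14.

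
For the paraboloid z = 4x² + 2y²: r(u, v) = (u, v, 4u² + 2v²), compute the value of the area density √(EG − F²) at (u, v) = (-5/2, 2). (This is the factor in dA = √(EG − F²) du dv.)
√(EG − F²)|_{(-5/2, 2)} = sqrt(465)

E = 64*u^2 + 1, F = 32*u*v, G = 16*v^2 + 1, so EG − F² = 64*u^2 + 16*v^2 + 1. Taking the positive square root: √(EG − F²) = sqrt(64*u^2 + 16*v^2 + 1). At (u, v) = (-5/2, 2): sqrt(465).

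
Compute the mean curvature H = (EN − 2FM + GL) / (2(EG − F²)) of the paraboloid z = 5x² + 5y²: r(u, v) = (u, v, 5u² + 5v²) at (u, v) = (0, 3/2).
H = 1135*sqrt(226)/51076

With E = 100*u^2 + 1, F = 100*u*v, G = 100*v^2 + 1, L = 10/sqrt(100*u^2 + 100*v^2 + 1), M = 0, N = 10/sqrt(100*u^2 + 100*v^2 + 1), assemble
  H = (EN − 2FM + GL) / (2(EG − F²)) = 10*(50*u^2 + 50*v^2 + 1)/(100*u^2 + 100*v^2 + 1)^(3/2).
At (u, v) = (0, 3/2): H = 1135*sqrt(226)/51076.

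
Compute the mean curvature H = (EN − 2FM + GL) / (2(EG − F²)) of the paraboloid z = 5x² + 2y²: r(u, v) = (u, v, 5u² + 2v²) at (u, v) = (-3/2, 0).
H = 457*sqrt(226)/51076

With E = 100*u^2 + 1, F = 40*u*v, G = 16*v^2 + 1, L = 10/sqrt(100*u^2 + 16*v^2 + 1), M = 0, N = 4/sqrt(100*u^2 + 16*v^2 + 1), assemble
  H = (EN − 2FM + GL) / (2(EG − F²)) = (200*u^2 + 80*v^2 + 7)/(100*u^2 + 16*v^2 + 1)^(3/2).
At (u, v) = (-3/2, 0): H = 457*sqrt(226)/51076.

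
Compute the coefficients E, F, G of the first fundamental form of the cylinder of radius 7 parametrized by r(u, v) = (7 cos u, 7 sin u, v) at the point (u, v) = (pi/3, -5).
E = 49;  F = 0;  G = 1

Partials: r_u = (-7*sin(u), 7*cos(u), 0), r_v = (0, 0, 1). As functions of (u, v):
  E = r_u · r_u = 49,
  F = r_u · r_v = 0,
  G = r_v · r_v = 1.
Evaluating at (u, v) = (pi/3, -5): E = 49, F = 0, G = 1.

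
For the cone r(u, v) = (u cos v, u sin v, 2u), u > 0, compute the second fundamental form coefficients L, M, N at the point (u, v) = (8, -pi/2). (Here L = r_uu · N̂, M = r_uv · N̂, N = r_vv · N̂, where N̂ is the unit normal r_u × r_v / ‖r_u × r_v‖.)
L = 0;  M = 0;  N = 16*sqrt(5)/5

Compute the unit normal N̂(u, v) = (-2*sqrt(5)*u*cos(v)/(5*Abs(u)), -2*sqrt(5)*u*sin(v)/(5*Abs(u)), sqrt(5)*u/(5*Abs(u))), and the second partials r_uu, r_uv, r_vv. Take dot products:
  L(u, v) = r_uu · N̂ = 0,
  M(u, v) = r_uv · N̂ = 0,
  N(u, v) = r_vv · N̂ = 2*sqrt(5)*u^2/(5*Abs(u)).
Evaluating at (u, v) = (8, -pi/2):
  L = 0, M = 0, N = 16*sqrt(5)/5.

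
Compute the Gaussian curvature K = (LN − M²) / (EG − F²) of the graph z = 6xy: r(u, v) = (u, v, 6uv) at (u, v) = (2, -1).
K = -36/32761

Coefficients of the first fundamental form: E = 36*v^2 + 1, F = 36*u*v, G = 36*u^2 + 1.
Coefficients of the second fundamental form: L = 0, M = 6/sqrt(36*u^2 + 36*v^2 + 1), N = 0.
Assemble K = (LN − M²)/(EG − F²) = -36/(1296*u^4 + 2592*u^2*v^2 + 72*u^2 + 1296*v^4 + 72*v^2 + 1). At (u, v) = (2, -1): K = -36/32761.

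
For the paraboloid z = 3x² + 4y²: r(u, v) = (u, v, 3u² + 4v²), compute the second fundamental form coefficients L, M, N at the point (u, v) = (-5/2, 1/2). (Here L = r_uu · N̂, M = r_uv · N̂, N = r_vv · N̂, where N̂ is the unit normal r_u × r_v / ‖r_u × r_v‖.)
L = 3*sqrt(2)/11;  M = 0;  N = 4*sqrt(2)/11

Compute the unit normal N̂(u, v) = (-6*u/sqrt(36*u^2 + 64*v^2 + 1), -8*v/sqrt(36*u^2 + 64*v^2 + 1), 1/sqrt(36*u^2 + 64*v^2 + 1)), and the second partials r_uu, r_uv, r_vv. Take dot products:
  L(u, v) = r_uu · N̂ = 6/sqrt(36*u^2 + 64*v^2 + 1),
  M(u, v) = r_uv · N̂ = 0,
  N(u, v) = r_vv · N̂ = 8/sqrt(36*u^2 + 64*v^2 + 1).
Evaluating at (u, v) = (-5/2, 1/2):
  L = 3*sqrt(2)/11, M = 0, N = 4*sqrt(2)/11.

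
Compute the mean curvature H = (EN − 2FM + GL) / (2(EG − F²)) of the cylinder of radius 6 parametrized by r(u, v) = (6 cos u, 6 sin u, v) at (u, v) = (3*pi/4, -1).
H = -1/12

With E = 36, F = 0, G = 1, L = -6, M = 0, N = 0, assemble
  H = (EN − 2FM + GL) / (2(EG − F²)) = -1/12.
At (u, v) = (3*pi/4, -1): H = -1/12.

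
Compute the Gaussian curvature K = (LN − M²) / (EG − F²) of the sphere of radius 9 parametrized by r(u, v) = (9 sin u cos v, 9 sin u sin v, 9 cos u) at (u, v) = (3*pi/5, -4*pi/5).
K = 1/81

Coefficients of the first fundamental form: E = 81, F = 0, G = 81*sin(u)^2.
Coefficients of the second fundamental form: L = -9*sin(u)/Abs(sin(u)), M = 0, N = -9*sin(u)^3/Abs(sin(u)).
Assemble K = (LN − M²)/(EG − F²) = 1/81. At (u, v) = (3*pi/5, -4*pi/5): K = 1/81.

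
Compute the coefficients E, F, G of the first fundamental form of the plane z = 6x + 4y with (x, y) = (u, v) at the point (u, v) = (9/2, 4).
E = 37;  F = 24;  G = 17

Partials: r_u = (1, 0, 6), r_v = (0, 1, 4). As functions of (u, v):
  E = r_u · r_u = 37,
  F = r_u · r_v = 24,
  G = r_v · r_v = 17.
Evaluating at (u, v) = (9/2, 4): E = 37, F = 24, G = 17.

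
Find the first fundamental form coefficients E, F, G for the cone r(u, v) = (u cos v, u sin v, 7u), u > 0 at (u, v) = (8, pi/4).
E = 50;  F = 0;  G = 64

Partials: r_u = (cos(v), sin(v), 7), r_v = (-u*sin(v), u*cos(v), 0). As functions of (u, v):
  E = r_u · r_u = 50,
  F = r_u · r_v = 0,
  G = r_v · r_v = u^2.
Evaluating at (u, v) = (8, pi/4): E = 50, F = 0, G = 64.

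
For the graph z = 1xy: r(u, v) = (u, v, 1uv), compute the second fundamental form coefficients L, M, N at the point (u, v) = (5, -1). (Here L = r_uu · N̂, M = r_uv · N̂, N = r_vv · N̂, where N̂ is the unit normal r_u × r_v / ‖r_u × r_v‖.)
L = 0;  M = sqrt(3)/9;  N = 0

Compute the unit normal N̂(u, v) = (-v/sqrt(u^2 + v^2 + 1), -u/sqrt(u^2 + v^2 + 1), 1/sqrt(u^2 + v^2 + 1)), and the second partials r_uu, r_uv, r_vv. Take dot products:
  L(u, v) = r_uu · N̂ = 0,
  M(u, v) = r_uv · N̂ = 1/sqrt(u^2 + v^2 + 1),
  N(u, v) = r_vv · N̂ = 0.
Evaluating at (u, v) = (5, -1):
  L = 0, M = sqrt(3)/9, N = 0.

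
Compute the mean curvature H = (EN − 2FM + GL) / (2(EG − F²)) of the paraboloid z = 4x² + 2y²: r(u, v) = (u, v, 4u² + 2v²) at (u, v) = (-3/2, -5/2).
H = 694*sqrt(5)/8575

With E = 64*u^2 + 1, F = 32*u*v, G = 16*v^2 + 1, L = 8/sqrt(64*u^2 + 16*v^2 + 1), M = 0, N = 4/sqrt(64*u^2 + 16*v^2 + 1), assemble
  H = (EN − 2FM + GL) / (2(EG − F²)) = 2*(64*u^2 + 32*v^2 + 3)/(64*u^2 + 16*v^2 + 1)^(3/2).
At (u, v) = (-3/2, -5/2): H = 694*sqrt(5)/8575.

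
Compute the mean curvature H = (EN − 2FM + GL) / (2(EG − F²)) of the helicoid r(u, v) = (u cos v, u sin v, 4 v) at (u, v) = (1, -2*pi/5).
H = 0

With E = 1, F = 0, G = u^2 + 16, L = 0, M = -4/sqrt(u^2 + 16), N = 0, assemble
  H = (EN − 2FM + GL) / (2(EG − F²)) = 0.
At (u, v) = (1, -2*pi/5): H = 0.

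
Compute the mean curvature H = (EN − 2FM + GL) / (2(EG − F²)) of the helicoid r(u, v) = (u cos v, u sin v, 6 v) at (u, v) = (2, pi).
H = 0

With E = 1, F = 0, G = u^2 + 36, L = 0, M = -6/sqrt(u^2 + 36), N = 0, assemble
  H = (EN − 2FM + GL) / (2(EG − F²)) = 0.
At (u, v) = (2, pi): H = 0.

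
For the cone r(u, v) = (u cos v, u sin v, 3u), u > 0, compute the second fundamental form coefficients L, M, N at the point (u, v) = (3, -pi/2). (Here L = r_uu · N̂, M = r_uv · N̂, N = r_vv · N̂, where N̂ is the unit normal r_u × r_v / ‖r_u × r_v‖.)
L = 0;  M = 0;  N = 9*sqrt(10)/10

Compute the unit normal N̂(u, v) = (-3*sqrt(10)*u*cos(v)/(10*Abs(u)), -3*sqrt(10)*u*sin(v)/(10*Abs(u)), sqrt(10)*u/(10*Abs(u))), and the second partials r_uu, r_uv, r_vv. Take dot products:
  L(u, v) = r_uu · N̂ = 0,
  M(u, v) = r_uv · N̂ = 0,
  N(u, v) = r_vv · N̂ = 3*sqrt(10)*u^2/(10*Abs(u)).
Evaluating at (u, v) = (3, -pi/2):
  L = 0, M = 0, N = 9*sqrt(10)/10.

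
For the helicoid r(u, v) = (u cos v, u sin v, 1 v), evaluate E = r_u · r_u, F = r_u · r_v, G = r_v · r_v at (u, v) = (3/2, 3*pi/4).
E = 1;  F = 0;  G = 13/4

Partials: r_u = (cos(v), sin(v), 0), r_v = (-u*sin(v), u*cos(v), 1). As functions of (u, v):
  E = r_u · r_u = 1,
  F = r_u · r_v = 0,
  G = r_v · r_v = u^2 + 1.
Evaluating at (u, v) = (3/2, 3*pi/4): E = 1, F = 0, G = 13/4.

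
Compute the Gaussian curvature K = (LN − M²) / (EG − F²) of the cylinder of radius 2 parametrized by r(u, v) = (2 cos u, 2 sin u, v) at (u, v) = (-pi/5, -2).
K = 0

Coefficients of the first fundamental form: E = 4, F = 0, G = 1.
Coefficients of the second fundamental form: L = -2, M = 0, N = 0.
Assemble K = (LN − M²)/(EG − F²) = 0. At (u, v) = (-pi/5, -2): K = 0.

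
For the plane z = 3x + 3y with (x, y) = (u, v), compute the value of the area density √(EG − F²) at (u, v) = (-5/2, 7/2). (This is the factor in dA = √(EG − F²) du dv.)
√(EG − F²)|_{(-5/2, 7/2)} = sqrt(19)

E = 10, F = 9, G = 10, so EG − F² = 19. Taking the positive square root: √(EG − F²) = sqrt(19). At (u, v) = (-5/2, 7/2): sqrt(19).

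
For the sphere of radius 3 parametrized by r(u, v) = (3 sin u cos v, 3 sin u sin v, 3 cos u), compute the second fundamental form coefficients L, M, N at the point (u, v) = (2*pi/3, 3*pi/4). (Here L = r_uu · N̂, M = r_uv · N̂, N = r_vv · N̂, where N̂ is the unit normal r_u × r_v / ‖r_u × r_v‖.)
L = -3;  M = 0;  N = -9/4

Compute the unit normal N̂(u, v) = (sin(u)^2*cos(v)/Abs(sin(u)), sin(u)^2*sin(v)/Abs(sin(u)), sin(2*u)/(2*Abs(sin(u)))), and the second partials r_uu, r_uv, r_vv. Take dot products:
  L(u, v) = r_uu · N̂ = -3*sin(u)/Abs(sin(u)),
  M(u, v) = r_uv · N̂ = 0,
  N(u, v) = r_vv · N̂ = -3*sin(u)^3/Abs(sin(u)).
Evaluating at (u, v) = (2*pi/3, 3*pi/4):
  L = -3, M = 0, N = -9/4.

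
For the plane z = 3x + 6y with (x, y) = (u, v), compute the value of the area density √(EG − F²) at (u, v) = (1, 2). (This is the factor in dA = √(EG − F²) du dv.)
√(EG − F²)|_{(1, 2)} = sqrt(46)

E = 10, F = 18, G = 37, so EG − F² = 46. Taking the positive square root: √(EG − F²) = sqrt(46). At (u, v) = (1, 2): sqrt(46).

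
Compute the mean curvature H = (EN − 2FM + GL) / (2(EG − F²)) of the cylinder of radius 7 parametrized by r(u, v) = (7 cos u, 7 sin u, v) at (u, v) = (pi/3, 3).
H = -1/14

With E = 49, F = 0, G = 1, L = -7, M = 0, N = 0, assemble
  H = (EN − 2FM + GL) / (2(EG − F²)) = -1/14.
At (u, v) = (pi/3, 3): H = -1/14.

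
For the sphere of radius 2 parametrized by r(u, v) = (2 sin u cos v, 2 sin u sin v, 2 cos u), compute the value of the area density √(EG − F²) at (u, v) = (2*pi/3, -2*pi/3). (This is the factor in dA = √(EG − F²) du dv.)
√(EG − F²)|_{(2*pi/3, -2*pi/3)} = 2*sqrt(3)

E = 4, F = 0, G = 4*sin(u)^2, so EG − F² = 16*sin(u)^2. Taking the positive square root: √(EG − F²) = 4*Abs(sin(u)). At (u, v) = (2*pi/3, -2*pi/3): 2*sqrt(3).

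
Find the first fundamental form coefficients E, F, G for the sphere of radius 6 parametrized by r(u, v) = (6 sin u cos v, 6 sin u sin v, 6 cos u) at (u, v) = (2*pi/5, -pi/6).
E = 36;  F = 0;  G = 9*sqrt(5)/2 + 45/2

Partials: r_u = (6*cos(u)*cos(v), 6*sin(v)*cos(u), -6*sin(u)), r_v = (-6*sin(u)*sin(v), 6*sin(u)*cos(v), 0). As functions of (u, v):
  E = r_u · r_u = 36,
  F = r_u · r_v = 0,
  G = r_v · r_v = 36*sin(u)^2.
Evaluating at (u, v) = (2*pi/5, -pi/6): E = 36, F = 0, G = 9*sqrt(5)/2 + 45/2.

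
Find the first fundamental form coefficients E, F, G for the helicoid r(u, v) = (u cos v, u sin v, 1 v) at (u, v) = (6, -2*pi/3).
E = 1;  F = 0;  G = 37

Partials: r_u = (cos(v), sin(v), 0), r_v = (-u*sin(v), u*cos(v), 1). As functions of (u, v):
  E = r_u · r_u = 1,
  F = r_u · r_v = 0,
  G = r_v · r_v = u^2 + 1.
Evaluating at (u, v) = (6, -2*pi/3): E = 1, F = 0, G = 37.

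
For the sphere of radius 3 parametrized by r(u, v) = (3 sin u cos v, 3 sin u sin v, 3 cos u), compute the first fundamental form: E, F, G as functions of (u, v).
E = 9;  F = 0;  G = 9*sin(u)^2

Compute partials: r_u = (3*cos(u)*cos(v), 3*sin(v)*cos(u), -3*sin(u)), r_v = (-3*sin(u)*sin(v), 3*sin(u)*cos(v), 0). Then
  E = r_u · r_u = 9,
  F = r_u · r_v = 0,
  G = r_v · r_v = 9*sin(u)^2.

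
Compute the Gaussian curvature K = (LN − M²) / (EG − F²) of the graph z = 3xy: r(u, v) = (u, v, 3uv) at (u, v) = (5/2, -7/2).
K = -36/112225

Coefficients of the first fundamental form: E = 9*v^2 + 1, F = 9*u*v, G = 9*u^2 + 1.
Coefficients of the second fundamental form: L = 0, M = 3/sqrt(9*u^2 + 9*v^2 + 1), N = 0.
Assemble K = (LN − M²)/(EG − F²) = -9/(81*u^4 + 162*u^2*v^2 + 18*u^2 + 81*v^4 + 18*v^2 + 1). At (u, v) = (5/2, -7/2): K = -36/112225.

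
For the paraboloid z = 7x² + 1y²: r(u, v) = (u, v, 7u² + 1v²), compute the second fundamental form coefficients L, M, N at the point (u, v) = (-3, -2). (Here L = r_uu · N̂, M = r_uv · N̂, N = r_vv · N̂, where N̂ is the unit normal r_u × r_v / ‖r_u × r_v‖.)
L = 14*sqrt(1781)/1781;  M = 0;  N = 2*sqrt(1781)/1781

Compute the unit normal N̂(u, v) = (-14*u/sqrt(196*u^2 + 4*v^2 + 1), -2*v/sqrt(196*u^2 + 4*v^2 + 1), 1/sqrt(196*u^2 + 4*v^2 + 1)), and the second partials r_uu, r_uv, r_vv. Take dot products:
  L(u, v) = r_uu · N̂ = 14/sqrt(196*u^2 + 4*v^2 + 1),
  M(u, v) = r_uv · N̂ = 0,
  N(u, v) = r_vv · N̂ = 2/sqrt(196*u^2 + 4*v^2 + 1).
Evaluating at (u, v) = (-3, -2):
  L = 14*sqrt(1781)/1781, M = 0, N = 2*sqrt(1781)/1781.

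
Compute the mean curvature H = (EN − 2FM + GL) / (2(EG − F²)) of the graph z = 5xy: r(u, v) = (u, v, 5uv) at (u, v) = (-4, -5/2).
H = -10000*sqrt(2229)/4968441

With E = 25*v^2 + 1, F = 25*u*v, G = 25*u^2 + 1, L = 0, M = 5/sqrt(25*u^2 + 25*v^2 + 1), N = 0, assemble
  H = (EN − 2FM + GL) / (2(EG − F²)) = -125*u*v/(25*u^2 + 25*v^2 + 1)^(3/2).
At (u, v) = (-4, -5/2): H = -10000*sqrt(2229)/4968441.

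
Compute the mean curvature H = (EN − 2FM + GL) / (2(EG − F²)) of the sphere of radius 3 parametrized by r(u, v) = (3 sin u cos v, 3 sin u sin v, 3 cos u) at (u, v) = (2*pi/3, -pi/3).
H = -1/3

With E = 9, F = 0, G = 9*sin(u)^2, L = -3*sin(u)/Abs(sin(u)), M = 0, N = -3*sin(u)^3/Abs(sin(u)), assemble
  H = (EN − 2FM + GL) / (2(EG − F²)) = -sin(u)/(3*Abs(sin(u))).
At (u, v) = (2*pi/3, -pi/3): H = -1/3.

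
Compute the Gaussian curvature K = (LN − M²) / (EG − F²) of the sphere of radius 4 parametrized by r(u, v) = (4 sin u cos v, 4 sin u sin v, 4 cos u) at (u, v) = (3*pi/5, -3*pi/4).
K = 1/16

Coefficients of the first fundamental form: E = 16, F = 0, G = 16*sin(u)^2.
Coefficients of the second fundamental form: L = -4*sin(u)/Abs(sin(u)), M = 0, N = -4*sin(u)^3/Abs(sin(u)).
Assemble K = (LN − M²)/(EG − F²) = 1/16. At (u, v) = (3*pi/5, -3*pi/4): K = 1/16.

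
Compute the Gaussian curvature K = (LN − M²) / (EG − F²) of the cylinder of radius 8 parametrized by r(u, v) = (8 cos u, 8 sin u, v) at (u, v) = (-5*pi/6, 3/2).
K = 0

Coefficients of the first fundamental form: E = 64, F = 0, G = 1.
Coefficients of the second fundamental form: L = -8, M = 0, N = 0.
Assemble K = (LN − M²)/(EG − F²) = 0. At (u, v) = (-5*pi/6, 3/2): K = 0.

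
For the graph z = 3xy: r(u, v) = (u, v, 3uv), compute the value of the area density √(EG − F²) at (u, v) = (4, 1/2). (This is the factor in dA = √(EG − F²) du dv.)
√(EG − F²)|_{(4, 1/2)} = sqrt(589)/2

E = 9*v^2 + 1, F = 9*u*v, G = 9*u^2 + 1, so EG − F² = 9*u^2 + 9*v^2 + 1. Taking the positive square root: √(EG − F²) = sqrt(9*u^2 + 9*v^2 + 1). At (u, v) = (4, 1/2): sqrt(589)/2.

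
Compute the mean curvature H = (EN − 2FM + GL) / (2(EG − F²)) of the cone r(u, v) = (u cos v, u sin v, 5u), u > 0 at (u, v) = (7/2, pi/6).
H = 5*sqrt(26)/182

With E = 26, F = 0, G = u^2, L = 0, M = 0, N = 5*sqrt(26)*u^2/(26*Abs(u)), assemble
  H = (EN − 2FM + GL) / (2(EG − F²)) = 5*sqrt(26)/(52*Abs(u)).
At (u, v) = (7/2, pi/6): H = 5*sqrt(26)/182.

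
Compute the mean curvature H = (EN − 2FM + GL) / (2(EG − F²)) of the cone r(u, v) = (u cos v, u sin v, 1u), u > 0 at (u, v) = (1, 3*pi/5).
H = sqrt(2)/4

With E = 2, F = 0, G = u^2, L = 0, M = 0, N = sqrt(2)*u^2/(2*Abs(u)), assemble
  H = (EN − 2FM + GL) / (2(EG − F²)) = sqrt(2)/(4*Abs(u)).
At (u, v) = (1, 3*pi/5): H = sqrt(2)/4.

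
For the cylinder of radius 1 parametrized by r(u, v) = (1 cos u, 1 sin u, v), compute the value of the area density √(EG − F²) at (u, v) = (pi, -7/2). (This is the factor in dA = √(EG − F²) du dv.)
√(EG − F²)|_{(pi, -7/2)} = 1

E = 1, F = 0, G = 1, so EG − F² = 1. Taking the positive square root: √(EG − F²) = 1. At (u, v) = (pi, -7/2): 1.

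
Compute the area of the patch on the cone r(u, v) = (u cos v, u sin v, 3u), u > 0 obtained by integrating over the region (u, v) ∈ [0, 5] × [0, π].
Area = 25*sqrt(10)*pi/2

Area = ∫∫ √(EG − F²) du dv with √(EG − F²) = sqrt(10)*Abs(u). Integrating over [0, 5] × [0, π] gives 25*sqrt(10)*pi/2.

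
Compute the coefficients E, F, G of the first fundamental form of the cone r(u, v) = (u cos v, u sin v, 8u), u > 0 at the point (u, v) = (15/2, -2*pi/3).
E = 65;  F = 0;  G = 225/4

Partials: r_u = (cos(v), sin(v), 8), r_v = (-u*sin(v), u*cos(v), 0). As functions of (u, v):
  E = r_u · r_u = 65,
  F = r_u · r_v = 0,
  G = r_v · r_v = u^2.
Evaluating at (u, v) = (15/2, -2*pi/3): E = 65, F = 0, G = 225/4.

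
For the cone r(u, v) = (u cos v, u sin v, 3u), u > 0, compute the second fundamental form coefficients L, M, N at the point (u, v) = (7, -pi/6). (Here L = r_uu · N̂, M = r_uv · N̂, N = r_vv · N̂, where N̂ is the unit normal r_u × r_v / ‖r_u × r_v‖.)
L = 0;  M = 0;  N = 21*sqrt(10)/10

Compute the unit normal N̂(u, v) = (-3*sqrt(10)*u*cos(v)/(10*Abs(u)), -3*sqrt(10)*u*sin(v)/(10*Abs(u)), sqrt(10)*u/(10*Abs(u))), and the second partials r_uu, r_uv, r_vv. Take dot products:
  L(u, v) = r_uu · N̂ = 0,
  M(u, v) = r_uv · N̂ = 0,
  N(u, v) = r_vv · N̂ = 3*sqrt(10)*u^2/(10*Abs(u)).
Evaluating at (u, v) = (7, -pi/6):
  L = 0, M = 0, N = 21*sqrt(10)/10.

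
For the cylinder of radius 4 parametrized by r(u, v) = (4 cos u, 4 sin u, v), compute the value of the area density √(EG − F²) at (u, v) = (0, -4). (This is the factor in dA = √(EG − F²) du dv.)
√(EG − F²)|_{(0, -4)} = 4

E = 16, F = 0, G = 1, so EG − F² = 16. Taking the positive square root: √(EG − F²) = 4. At (u, v) = (0, -4): 4.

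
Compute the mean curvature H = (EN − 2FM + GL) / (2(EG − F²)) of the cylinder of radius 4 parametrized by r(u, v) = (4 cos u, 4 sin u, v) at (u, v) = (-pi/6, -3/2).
H = -1/8

With E = 16, F = 0, G = 1, L = -4, M = 0, N = 0, assemble
  H = (EN − 2FM + GL) / (2(EG − F²)) = -1/8.
At (u, v) = (-pi/6, -3/2): H = -1/8.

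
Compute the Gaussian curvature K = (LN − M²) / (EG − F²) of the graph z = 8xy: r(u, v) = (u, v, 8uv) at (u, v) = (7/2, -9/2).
K = -64/4330561

Coefficients of the first fundamental form: E = 64*v^2 + 1, F = 64*u*v, G = 64*u^2 + 1.
Coefficients of the second fundamental form: L = 0, M = 8/sqrt(64*u^2 + 64*v^2 + 1), N = 0.
Assemble K = (LN − M²)/(EG − F²) = -64/(4096*u^4 + 8192*u^2*v^2 + 128*u^2 + 4096*v^4 + 128*v^2 + 1). At (u, v) = (7/2, -9/2): K = -64/4330561.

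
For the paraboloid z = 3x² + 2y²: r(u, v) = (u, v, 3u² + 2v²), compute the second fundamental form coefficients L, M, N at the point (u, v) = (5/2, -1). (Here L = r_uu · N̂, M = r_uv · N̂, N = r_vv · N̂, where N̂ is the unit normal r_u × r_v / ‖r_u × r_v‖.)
L = 3*sqrt(2)/11;  M = 0;  N = 2*sqrt(2)/11

Compute the unit normal N̂(u, v) = (-6*u/sqrt(36*u^2 + 16*v^2 + 1), -4*v/sqrt(36*u^2 + 16*v^2 + 1), 1/sqrt(36*u^2 + 16*v^2 + 1)), and the second partials r_uu, r_uv, r_vv. Take dot products:
  L(u, v) = r_uu · N̂ = 6/sqrt(36*u^2 + 16*v^2 + 1),
  M(u, v) = r_uv · N̂ = 0,
  N(u, v) = r_vv · N̂ = 4/sqrt(36*u^2 + 16*v^2 + 1).
Evaluating at (u, v) = (5/2, -1):
  L = 3*sqrt(2)/11, M = 0, N = 2*sqrt(2)/11.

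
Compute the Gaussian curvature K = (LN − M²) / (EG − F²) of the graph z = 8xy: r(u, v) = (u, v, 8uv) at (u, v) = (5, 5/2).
K = -64/4004001

Coefficients of the first fundamental form: E = 64*v^2 + 1, F = 64*u*v, G = 64*u^2 + 1.
Coefficients of the second fundamental form: L = 0, M = 8/sqrt(64*u^2 + 64*v^2 + 1), N = 0.
Assemble K = (LN − M²)/(EG − F²) = -64/(4096*u^4 + 8192*u^2*v^2 + 128*u^2 + 4096*v^4 + 128*v^2 + 1). At (u, v) = (5, 5/2): K = -64/4004001.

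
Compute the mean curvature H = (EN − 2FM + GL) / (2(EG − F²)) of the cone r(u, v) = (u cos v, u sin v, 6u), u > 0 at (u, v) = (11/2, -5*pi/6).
H = 6*sqrt(37)/407

With E = 37, F = 0, G = u^2, L = 0, M = 0, N = 6*sqrt(37)*u^2/(37*Abs(u)), assemble
  H = (EN − 2FM + GL) / (2(EG − F²)) = 3*sqrt(37)/(37*Abs(u)).
At (u, v) = (11/2, -5*pi/6): H = 6*sqrt(37)/407.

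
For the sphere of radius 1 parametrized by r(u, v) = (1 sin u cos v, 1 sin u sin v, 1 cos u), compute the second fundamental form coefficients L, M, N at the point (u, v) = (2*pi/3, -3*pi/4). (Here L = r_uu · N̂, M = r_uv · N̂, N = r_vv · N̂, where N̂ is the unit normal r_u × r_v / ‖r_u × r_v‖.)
L = -1;  M = 0;  N = -3/4

Compute the unit normal N̂(u, v) = (sin(u)^2*cos(v)/Abs(sin(u)), sin(u)^2*sin(v)/Abs(sin(u)), sin(2*u)/(2*Abs(sin(u)))), and the second partials r_uu, r_uv, r_vv. Take dot products:
  L(u, v) = r_uu · N̂ = -sin(u)/Abs(sin(u)),
  M(u, v) = r_uv · N̂ = 0,
  N(u, v) = r_vv · N̂ = -sin(u)^3/Abs(sin(u)).
Evaluating at (u, v) = (2*pi/3, -3*pi/4):
  L = -1, M = 0, N = -3/4.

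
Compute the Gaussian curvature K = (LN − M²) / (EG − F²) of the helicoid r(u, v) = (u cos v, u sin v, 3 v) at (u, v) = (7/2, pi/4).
K = -144/7225

Coefficients of the first fundamental form: E = 1, F = 0, G = u^2 + 9.
Coefficients of the second fundamental form: L = 0, M = -3/sqrt(u^2 + 9), N = 0.
Assemble K = (LN − M²)/(EG − F²) = -9/(u^2 + 9)^2. At (u, v) = (7/2, pi/4): K = -144/7225.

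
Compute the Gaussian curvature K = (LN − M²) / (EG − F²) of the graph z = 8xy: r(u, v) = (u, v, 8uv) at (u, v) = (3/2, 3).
K = -64/519841

Coefficients of the first fundamental form: E = 64*v^2 + 1, F = 64*u*v, G = 64*u^2 + 1.
Coefficients of the second fundamental form: L = 0, M = 8/sqrt(64*u^2 + 64*v^2 + 1), N = 0.
Assemble K = (LN − M²)/(EG − F²) = -64/(4096*u^4 + 8192*u^2*v^2 + 128*u^2 + 4096*v^4 + 128*v^2 + 1). At (u, v) = (3/2, 3): K = -64/519841.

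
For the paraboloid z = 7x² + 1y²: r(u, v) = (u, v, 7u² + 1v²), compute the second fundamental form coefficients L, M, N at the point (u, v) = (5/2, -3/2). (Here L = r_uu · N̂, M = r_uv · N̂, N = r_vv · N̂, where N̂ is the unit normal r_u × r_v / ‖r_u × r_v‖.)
L = 14*sqrt(1235)/1235;  M = 0;  N = 2*sqrt(1235)/1235

Compute the unit normal N̂(u, v) = (-14*u/sqrt(196*u^2 + 4*v^2 + 1), -2*v/sqrt(196*u^2 + 4*v^2 + 1), 1/sqrt(196*u^2 + 4*v^2 + 1)), and the second partials r_uu, r_uv, r_vv. Take dot products:
  L(u, v) = r_uu · N̂ = 14/sqrt(196*u^2 + 4*v^2 + 1),
  M(u, v) = r_uv · N̂ = 0,
  N(u, v) = r_vv · N̂ = 2/sqrt(196*u^2 + 4*v^2 + 1).
Evaluating at (u, v) = (5/2, -3/2):
  L = 14*sqrt(1235)/1235, M = 0, N = 2*sqrt(1235)/1235.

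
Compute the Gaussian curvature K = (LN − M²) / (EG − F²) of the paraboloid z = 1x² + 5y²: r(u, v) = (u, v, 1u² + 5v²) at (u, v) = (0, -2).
K = 20/160801

Coefficients of the first fundamental form: E = 4*u^2 + 1, F = 20*u*v, G = 100*v^2 + 1.
Coefficients of the second fundamental form: L = 2/sqrt(4*u^2 + 100*v^2 + 1), M = 0, N = 10/sqrt(4*u^2 + 100*v^2 + 1).
Assemble K = (LN − M²)/(EG − F²) = 20/(16*u^4 + 800*u^2*v^2 + 8*u^2 + 10000*v^4 + 200*v^2 + 1). At (u, v) = (0, -2): K = 20/160801.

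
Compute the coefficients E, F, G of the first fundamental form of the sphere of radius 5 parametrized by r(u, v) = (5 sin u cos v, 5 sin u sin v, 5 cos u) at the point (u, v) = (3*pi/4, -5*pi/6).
E = 25;  F = 0;  G = 25/2

Partials: r_u = (5*cos(u)*cos(v), 5*sin(v)*cos(u), -5*sin(u)), r_v = (-5*sin(u)*sin(v), 5*sin(u)*cos(v), 0). As functions of (u, v):
  E = r_u · r_u = 25,
  F = r_u · r_v = 0,
  G = r_v · r_v = 25*sin(u)^2.
Evaluating at (u, v) = (3*pi/4, -5*pi/6): E = 25, F = 0, G = 25/2.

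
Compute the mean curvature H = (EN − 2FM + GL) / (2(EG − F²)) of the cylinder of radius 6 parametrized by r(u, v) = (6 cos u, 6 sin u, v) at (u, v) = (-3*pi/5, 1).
H = -1/12

With E = 36, F = 0, G = 1, L = -6, M = 0, N = 0, assemble
  H = (EN − 2FM + GL) / (2(EG − F²)) = -1/12.
At (u, v) = (-3*pi/5, 1): H = -1/12.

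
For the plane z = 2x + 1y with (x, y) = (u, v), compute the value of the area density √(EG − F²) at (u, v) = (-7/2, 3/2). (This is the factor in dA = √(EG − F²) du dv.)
√(EG − F²)|_{(-7/2, 3/2)} = sqrt(6)

E = 5, F = 2, G = 2, so EG − F² = 6. Taking the positive square root: √(EG − F²) = sqrt(6). At (u, v) = (-7/2, 3/2): sqrt(6).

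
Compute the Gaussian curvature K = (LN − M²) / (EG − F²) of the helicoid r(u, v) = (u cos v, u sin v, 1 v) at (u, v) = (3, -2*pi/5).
K = -1/100

Coefficients of the first fundamental form: E = 1, F = 0, G = u^2 + 1.
Coefficients of the second fundamental form: L = 0, M = -1/sqrt(u^2 + 1), N = 0.
Assemble K = (LN − M²)/(EG − F²) = -1/(u^2 + 1)^2. At (u, v) = (3, -2*pi/5): K = -1/100.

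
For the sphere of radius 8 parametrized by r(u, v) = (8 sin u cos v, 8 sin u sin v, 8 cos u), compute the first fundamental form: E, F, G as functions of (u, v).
E = 64;  F = 0;  G = 64*sin(u)^2

Compute partials: r_u = (8*cos(u)*cos(v), 8*sin(v)*cos(u), -8*sin(u)), r_v = (-8*sin(u)*sin(v), 8*sin(u)*cos(v), 0). Then
  E = r_u · r_u = 64,
  F = r_u · r_v = 0,
  G = r_v · r_v = 64*sin(u)^2.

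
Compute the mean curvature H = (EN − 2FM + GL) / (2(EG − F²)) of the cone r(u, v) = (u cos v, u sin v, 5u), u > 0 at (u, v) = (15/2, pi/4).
H = sqrt(26)/78

With E = 26, F = 0, G = u^2, L = 0, M = 0, N = 5*sqrt(26)*u^2/(26*Abs(u)), assemble
  H = (EN − 2FM + GL) / (2(EG − F²)) = 5*sqrt(26)/(52*Abs(u)).
At (u, v) = (15/2, pi/4): H = sqrt(26)/78.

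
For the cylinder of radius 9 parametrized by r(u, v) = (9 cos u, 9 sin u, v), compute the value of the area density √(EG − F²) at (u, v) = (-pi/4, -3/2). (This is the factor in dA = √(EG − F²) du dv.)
√(EG − F²)|_{(-pi/4, -3/2)} = 9

E = 81, F = 0, G = 1, so EG − F² = 81. Taking the positive square root: √(EG − F²) = 9. At (u, v) = (-pi/4, -3/2): 9.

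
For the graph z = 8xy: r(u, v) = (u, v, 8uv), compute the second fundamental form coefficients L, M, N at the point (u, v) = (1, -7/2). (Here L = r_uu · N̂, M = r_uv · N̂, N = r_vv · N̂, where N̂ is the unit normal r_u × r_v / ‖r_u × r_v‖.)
L = 0;  M = 8*sqrt(849)/849;  N = 0

Compute the unit normal N̂(u, v) = (-8*v/sqrt(64*u^2 + 64*v^2 + 1), -8*u/sqrt(64*u^2 + 64*v^2 + 1), 1/sqrt(64*u^2 + 64*v^2 + 1)), and the second partials r_uu, r_uv, r_vv. Take dot products:
  L(u, v) = r_uu · N̂ = 0,
  M(u, v) = r_uv · N̂ = 8/sqrt(64*u^2 + 64*v^2 + 1),
  N(u, v) = r_vv · N̂ = 0.
Evaluating at (u, v) = (1, -7/2):
  L = 0, M = 8*sqrt(849)/849, N = 0.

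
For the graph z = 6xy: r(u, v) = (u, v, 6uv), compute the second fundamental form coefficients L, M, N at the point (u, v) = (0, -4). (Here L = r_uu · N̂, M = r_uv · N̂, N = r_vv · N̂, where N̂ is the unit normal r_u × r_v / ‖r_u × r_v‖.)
L = 0;  M = 6*sqrt(577)/577;  N = 0

Compute the unit normal N̂(u, v) = (-6*v/sqrt(36*u^2 + 36*v^2 + 1), -6*u/sqrt(36*u^2 + 36*v^2 + 1), 1/sqrt(36*u^2 + 36*v^2 + 1)), and the second partials r_uu, r_uv, r_vv. Take dot products:
  L(u, v) = r_uu · N̂ = 0,
  M(u, v) = r_uv · N̂ = 6/sqrt(36*u^2 + 36*v^2 + 1),
  N(u, v) = r_vv · N̂ = 0.
Evaluating at (u, v) = (0, -4):
  L = 0, M = 6*sqrt(577)/577, N = 0.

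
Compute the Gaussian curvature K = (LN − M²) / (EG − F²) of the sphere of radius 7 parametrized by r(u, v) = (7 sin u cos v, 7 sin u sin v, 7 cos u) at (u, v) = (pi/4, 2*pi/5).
K = 1/49

Coefficients of the first fundamental form: E = 49, F = 0, G = 49*sin(u)^2.
Coefficients of the second fundamental form: L = -7*sin(u)/Abs(sin(u)), M = 0, N = -7*sin(u)^3/Abs(sin(u)).
Assemble K = (LN − M²)/(EG − F²) = 1/49. At (u, v) = (pi/4, 2*pi/5): K = 1/49.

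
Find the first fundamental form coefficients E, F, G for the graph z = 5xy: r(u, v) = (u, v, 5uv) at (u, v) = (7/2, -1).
E = 26;  F = -175/2;  G = 1229/4

Partials: r_u = (1, 0, 5*v), r_v = (0, 1, 5*u). As functions of (u, v):
  E = r_u · r_u = 25*v^2 + 1,
  F = r_u · r_v = 25*u*v,
  G = r_v · r_v = 25*u^2 + 1.
Evaluating at (u, v) = (7/2, -1): E = 26, F = -175/2, G = 1229/4.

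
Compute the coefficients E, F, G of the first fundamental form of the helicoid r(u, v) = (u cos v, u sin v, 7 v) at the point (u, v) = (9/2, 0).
E = 1;  F = 0;  G = 277/4

Partials: r_u = (cos(v), sin(v), 0), r_v = (-u*sin(v), u*cos(v), 7). As functions of (u, v):
  E = r_u · r_u = 1,
  F = r_u · r_v = 0,
  G = r_v · r_v = u^2 + 49.
Evaluating at (u, v) = (9/2, 0): E = 1, F = 0, G = 277/4.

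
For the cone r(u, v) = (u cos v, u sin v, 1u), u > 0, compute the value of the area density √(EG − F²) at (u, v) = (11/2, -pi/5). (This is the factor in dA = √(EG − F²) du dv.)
√(EG − F²)|_{(11/2, -pi/5)} = 11*sqrt(2)/2

E = 2, F = 0, G = u^2, so EG − F² = 2*u^2. Taking the positive square root: √(EG − F²) = sqrt(2)*Abs(u). At (u, v) = (11/2, -pi/5): 11*sqrt(2)/2.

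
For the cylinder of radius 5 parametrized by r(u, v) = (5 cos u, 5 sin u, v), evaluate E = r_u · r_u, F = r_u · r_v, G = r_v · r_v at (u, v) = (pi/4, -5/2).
E = 25;  F = 0;  G = 1

Partials: r_u = (-5*sin(u), 5*cos(u), 0), r_v = (0, 0, 1). As functions of (u, v):
  E = r_u · r_u = 25,
  F = r_u · r_v = 0,
  G = r_v · r_v = 1.
Evaluating at (u, v) = (pi/4, -5/2): E = 25, F = 0, G = 1.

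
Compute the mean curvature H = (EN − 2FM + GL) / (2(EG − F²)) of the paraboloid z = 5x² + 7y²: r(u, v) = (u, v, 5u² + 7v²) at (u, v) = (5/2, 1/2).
H = 1544*sqrt(3)/10125

With E = 100*u^2 + 1, F = 140*u*v, G = 196*v^2 + 1, L = 10/sqrt(100*u^2 + 196*v^2 + 1), M = 0, N = 14/sqrt(100*u^2 + 196*v^2 + 1), assemble
  H = (EN − 2FM + GL) / (2(EG − F²)) = 4*(175*u^2 + 245*v^2 + 3)/(100*u^2 + 196*v^2 + 1)^(3/2).
At (u, v) = (5/2, 1/2): H = 1544*sqrt(3)/10125.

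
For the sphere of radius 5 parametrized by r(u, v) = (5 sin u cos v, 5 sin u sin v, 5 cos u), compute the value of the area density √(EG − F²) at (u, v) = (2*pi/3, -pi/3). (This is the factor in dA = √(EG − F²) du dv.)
√(EG − F²)|_{(2*pi/3, -pi/3)} = 25*sqrt(3)/2

E = 25, F = 0, G = 25*sin(u)^2, so EG − F² = 625*sin(u)^2. Taking the positive square root: √(EG − F²) = 25*Abs(sin(u)). At (u, v) = (2*pi/3, -pi/3): 25*sqrt(3)/2.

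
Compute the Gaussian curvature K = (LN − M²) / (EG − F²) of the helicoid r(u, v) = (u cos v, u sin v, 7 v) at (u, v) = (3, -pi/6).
K = -49/3364

Coefficients of the first fundamental form: E = 1, F = 0, G = u^2 + 49.
Coefficients of the second fundamental form: L = 0, M = -7/sqrt(u^2 + 49), N = 0.
Assemble K = (LN − M²)/(EG − F²) = -49/(u^2 + 49)^2. At (u, v) = (3, -pi/6): K = -49/3364.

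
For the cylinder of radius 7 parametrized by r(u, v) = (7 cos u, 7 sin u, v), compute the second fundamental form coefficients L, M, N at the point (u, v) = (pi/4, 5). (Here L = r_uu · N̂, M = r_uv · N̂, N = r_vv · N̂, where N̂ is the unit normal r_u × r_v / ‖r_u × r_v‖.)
L = -7;  M = 0;  N = 0

Compute the unit normal N̂(u, v) = (cos(u), sin(u), 0), and the second partials r_uu, r_uv, r_vv. Take dot products:
  L(u, v) = r_uu · N̂ = -7,
  M(u, v) = r_uv · N̂ = 0,
  N(u, v) = r_vv · N̂ = 0.
Evaluating at (u, v) = (pi/4, 5):
  L = -7, M = 0, N = 0.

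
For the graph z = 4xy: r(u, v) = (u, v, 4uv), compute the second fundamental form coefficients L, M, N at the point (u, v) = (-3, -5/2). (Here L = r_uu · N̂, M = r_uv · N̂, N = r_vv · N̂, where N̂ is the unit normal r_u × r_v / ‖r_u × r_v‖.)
L = 0;  M = 4*sqrt(5)/35;  N = 0

Compute the unit normal N̂(u, v) = (-4*v/sqrt(16*u^2 + 16*v^2 + 1), -4*u/sqrt(16*u^2 + 16*v^2 + 1), 1/sqrt(16*u^2 + 16*v^2 + 1)), and the second partials r_uu, r_uv, r_vv. Take dot products:
  L(u, v) = r_uu · N̂ = 0,
  M(u, v) = r_uv · N̂ = 4/sqrt(16*u^2 + 16*v^2 + 1),
  N(u, v) = r_vv · N̂ = 0.
Evaluating at (u, v) = (-3, -5/2):
  L = 0, M = 4*sqrt(5)/35, N = 0.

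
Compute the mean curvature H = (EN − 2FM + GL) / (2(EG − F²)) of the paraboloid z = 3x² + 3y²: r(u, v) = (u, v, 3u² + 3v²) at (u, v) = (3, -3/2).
H = 1221*sqrt(406)/164836

With E = 36*u^2 + 1, F = 36*u*v, G = 36*v^2 + 1, L = 6/sqrt(36*u^2 + 36*v^2 + 1), M = 0, N = 6/sqrt(36*u^2 + 36*v^2 + 1), assemble
  H = (EN − 2FM + GL) / (2(EG − F²)) = 6*(18*u^2 + 18*v^2 + 1)/(36*u^2 + 36*v^2 + 1)^(3/2).
At (u, v) = (3, -3/2): H = 1221*sqrt(406)/164836.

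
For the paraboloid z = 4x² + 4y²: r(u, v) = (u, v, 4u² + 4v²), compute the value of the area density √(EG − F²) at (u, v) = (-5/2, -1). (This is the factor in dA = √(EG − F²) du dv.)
√(EG − F²)|_{(-5/2, -1)} = sqrt(465)

E = 64*u^2 + 1, F = 64*u*v, G = 64*v^2 + 1, so EG − F² = 64*u^2 + 64*v^2 + 1. Taking the positive square root: √(EG − F²) = sqrt(64*u^2 + 64*v^2 + 1). At (u, v) = (-5/2, -1): sqrt(465).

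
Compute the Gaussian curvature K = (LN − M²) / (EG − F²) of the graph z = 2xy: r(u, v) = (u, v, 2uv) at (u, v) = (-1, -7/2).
K = -1/729

Coefficients of the first fundamental form: E = 4*v^2 + 1, F = 4*u*v, G = 4*u^2 + 1.
Coefficients of the second fundamental form: L = 0, M = 2/sqrt(4*u^2 + 4*v^2 + 1), N = 0.
Assemble K = (LN − M²)/(EG − F²) = -4/(16*u^4 + 32*u^2*v^2 + 8*u^2 + 16*v^4 + 8*v^2 + 1). At (u, v) = (-1, -7/2): K = -1/729.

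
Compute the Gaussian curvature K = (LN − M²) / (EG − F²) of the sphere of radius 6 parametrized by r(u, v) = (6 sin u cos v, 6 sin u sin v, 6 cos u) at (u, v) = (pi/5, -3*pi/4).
K = 1/36

Coefficients of the first fundamental form: E = 36, F = 0, G = 36*sin(u)^2.
Coefficients of the second fundamental form: L = -6*sin(u)/Abs(sin(u)), M = 0, N = -6*sin(u)^3/Abs(sin(u)).
Assemble K = (LN − M²)/(EG − F²) = 1/36. At (u, v) = (pi/5, -3*pi/4): K = 1/36.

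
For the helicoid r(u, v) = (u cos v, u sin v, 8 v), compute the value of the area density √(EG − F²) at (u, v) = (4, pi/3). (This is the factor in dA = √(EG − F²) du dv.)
√(EG − F²)|_{(4, pi/3)} = 4*sqrt(5)

E = 1, F = 0, G = u^2 + 64, so EG − F² = u^2 + 64. Taking the positive square root: √(EG − F²) = sqrt(u^2 + 64). At (u, v) = (4, pi/3): 4*sqrt(5).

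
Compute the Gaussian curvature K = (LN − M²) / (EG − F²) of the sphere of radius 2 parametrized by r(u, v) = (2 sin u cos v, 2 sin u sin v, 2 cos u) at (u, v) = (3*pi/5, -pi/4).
K = 1/4

Coefficients of the first fundamental form: E = 4, F = 0, G = 4*sin(u)^2.
Coefficients of the second fundamental form: L = -2*sin(u)/Abs(sin(u)), M = 0, N = -2*sin(u)^3/Abs(sin(u)).
Assemble K = (LN − M²)/(EG − F²) = 1/4. At (u, v) = (3*pi/5, -pi/4): K = 1/4.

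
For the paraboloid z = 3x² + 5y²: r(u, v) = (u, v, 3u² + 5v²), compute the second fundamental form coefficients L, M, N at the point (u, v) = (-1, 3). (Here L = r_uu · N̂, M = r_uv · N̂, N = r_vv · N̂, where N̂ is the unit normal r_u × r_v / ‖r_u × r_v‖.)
L = 6*sqrt(937)/937;  M = 0;  N = 10*sqrt(937)/937

Compute the unit normal N̂(u, v) = (-6*u/sqrt(36*u^2 + 100*v^2 + 1), -10*v/sqrt(36*u^2 + 100*v^2 + 1), 1/sqrt(36*u^2 + 100*v^2 + 1)), and the second partials r_uu, r_uv, r_vv. Take dot products:
  L(u, v) = r_uu · N̂ = 6/sqrt(36*u^2 + 100*v^2 + 1),
  M(u, v) = r_uv · N̂ = 0,
  N(u, v) = r_vv · N̂ = 10/sqrt(36*u^2 + 100*v^2 + 1).
Evaluating at (u, v) = (-1, 3):
  L = 6*sqrt(937)/937, M = 0, N = 10*sqrt(937)/937.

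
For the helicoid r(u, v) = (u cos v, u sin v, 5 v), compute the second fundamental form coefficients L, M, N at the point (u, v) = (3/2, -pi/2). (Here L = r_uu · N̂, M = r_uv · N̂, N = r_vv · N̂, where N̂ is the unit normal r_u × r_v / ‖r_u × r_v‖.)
L = 0;  M = -10*sqrt(109)/109;  N = 0

Compute the unit normal N̂(u, v) = (5*sin(v)/sqrt(u^2 + 25), -5*cos(v)/sqrt(u^2 + 25), u/sqrt(u^2 + 25)), and the second partials r_uu, r_uv, r_vv. Take dot products:
  L(u, v) = r_uu · N̂ = 0,
  M(u, v) = r_uv · N̂ = -5/sqrt(u^2 + 25),
  N(u, v) = r_vv · N̂ = 0.
Evaluating at (u, v) = (3/2, -pi/2):
  L = 0, M = -10*sqrt(109)/109, N = 0.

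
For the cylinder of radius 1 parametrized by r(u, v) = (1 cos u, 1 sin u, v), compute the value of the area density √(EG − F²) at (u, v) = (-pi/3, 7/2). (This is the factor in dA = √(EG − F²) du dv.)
√(EG − F²)|_{(-pi/3, 7/2)} = 1

E = 1, F = 0, G = 1, so EG − F² = 1. Taking the positive square root: √(EG − F²) = 1. At (u, v) = (-pi/3, 7/2): 1.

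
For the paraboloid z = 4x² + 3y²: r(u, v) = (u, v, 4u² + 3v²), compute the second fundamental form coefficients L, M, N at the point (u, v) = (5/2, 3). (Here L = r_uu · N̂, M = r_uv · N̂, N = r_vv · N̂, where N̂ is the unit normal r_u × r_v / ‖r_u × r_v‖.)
L = 8*sqrt(29)/145;  M = 0;  N = 6*sqrt(29)/145

Compute the unit normal N̂(u, v) = (-8*u/sqrt(64*u^2 + 36*v^2 + 1), -6*v/sqrt(64*u^2 + 36*v^2 + 1), 1/sqrt(64*u^2 + 36*v^2 + 1)), and the second partials r_uu, r_uv, r_vv. Take dot products:
  L(u, v) = r_uu · N̂ = 8/sqrt(64*u^2 + 36*v^2 + 1),
  M(u, v) = r_uv · N̂ = 0,
  N(u, v) = r_vv · N̂ = 6/sqrt(64*u^2 + 36*v^2 + 1).
Evaluating at (u, v) = (5/2, 3):
  L = 8*sqrt(29)/145, M = 0, N = 6*sqrt(29)/145.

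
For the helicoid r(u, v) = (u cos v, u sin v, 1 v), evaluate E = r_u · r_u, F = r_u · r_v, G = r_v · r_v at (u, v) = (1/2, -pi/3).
E = 1;  F = 0;  G = 5/4

Partials: r_u = (cos(v), sin(v), 0), r_v = (-u*sin(v), u*cos(v), 1). As functions of (u, v):
  E = r_u · r_u = 1,
  F = r_u · r_v = 0,
  G = r_v · r_v = u^2 + 1.
Evaluating at (u, v) = (1/2, -pi/3): E = 1, F = 0, G = 5/4.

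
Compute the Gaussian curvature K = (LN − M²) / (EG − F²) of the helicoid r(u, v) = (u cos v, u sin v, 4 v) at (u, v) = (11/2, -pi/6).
K = -256/34225

Coefficients of the first fundamental form: E = 1, F = 0, G = u^2 + 16.
Coefficients of the second fundamental form: L = 0, M = -4/sqrt(u^2 + 16), N = 0.
Assemble K = (LN − M²)/(EG − F²) = -16/(u^2 + 16)^2. At (u, v) = (11/2, -pi/6): K = -256/34225.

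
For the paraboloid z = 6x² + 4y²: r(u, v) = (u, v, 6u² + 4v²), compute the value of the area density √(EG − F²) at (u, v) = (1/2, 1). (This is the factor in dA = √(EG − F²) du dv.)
√(EG − F²)|_{(1/2, 1)} = sqrt(101)

E = 144*u^2 + 1, F = 96*u*v, G = 64*v^2 + 1, so EG − F² = 144*u^2 + 64*v^2 + 1. Taking the positive square root: √(EG − F²) = sqrt(144*u^2 + 64*v^2 + 1). At (u, v) = (1/2, 1): sqrt(101).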